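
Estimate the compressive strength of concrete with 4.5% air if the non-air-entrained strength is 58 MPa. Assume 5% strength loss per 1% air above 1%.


Strength loss = (4.5 - 1) * 5 = 17.5%
f'c = 58 * (1 - 17.5/100)
= 47.85 MPa

47.85


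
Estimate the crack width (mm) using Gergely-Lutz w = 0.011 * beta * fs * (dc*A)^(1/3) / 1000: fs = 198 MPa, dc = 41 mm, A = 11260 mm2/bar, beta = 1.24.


w = 0.011 * beta * fs * (dc * A)^(1/3) / 1000
= 0.011 * 1.24 * 198 * (41 * 11260)^(1/3) / 1000
= 0.209 mm

0.209


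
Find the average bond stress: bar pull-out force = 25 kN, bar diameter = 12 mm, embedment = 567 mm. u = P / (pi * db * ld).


u = P / (pi * db * ld)
= 25 * 1000 / (pi * 12 * 567)
= 1.17 MPa

1.17


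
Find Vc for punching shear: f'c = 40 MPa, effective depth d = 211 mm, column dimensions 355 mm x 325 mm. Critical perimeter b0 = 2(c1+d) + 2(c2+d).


b0 = 2*(355 + 211) + 2*(325 + 211) = 2204 mm
Vc = 0.33 * sqrt(40) * 2204 * 211 / 1000
= 970.59 kN

970.59


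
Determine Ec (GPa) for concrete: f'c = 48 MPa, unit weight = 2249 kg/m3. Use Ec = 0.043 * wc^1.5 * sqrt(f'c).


Ec = 0.043 * 2249^1.5 * sqrt(48) / 1000
= 31.77 GPa

31.77


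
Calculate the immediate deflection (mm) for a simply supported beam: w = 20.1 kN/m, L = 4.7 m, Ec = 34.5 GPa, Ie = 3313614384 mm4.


Convert: L = 4.7 m = 4700 mm, Ec = 34.5 GPa = 34500 MPa
delta = 5 * 20.1 * 4700^4 / (384 * 34500 * 3313614384)
= 1.12 mm

1.12


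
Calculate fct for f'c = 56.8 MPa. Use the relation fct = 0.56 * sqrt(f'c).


fct = 0.56 * sqrt(56.8)
= 0.56 * 7.537
= 4.22 MPa

4.22


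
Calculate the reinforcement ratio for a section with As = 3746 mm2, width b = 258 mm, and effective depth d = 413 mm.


rho = As / (b * d)
= 3746 / (258 * 413)
= 0.0352

0.0352


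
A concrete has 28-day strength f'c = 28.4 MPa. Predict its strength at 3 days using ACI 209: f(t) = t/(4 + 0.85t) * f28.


f(3) = 3 / (4 + 0.85 * 3) * 28.4
= 3 / 6.55 * 28.4
= 13.01 MPa

13.01


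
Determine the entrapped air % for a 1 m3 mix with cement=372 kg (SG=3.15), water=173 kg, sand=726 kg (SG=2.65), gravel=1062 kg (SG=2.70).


Vol cement = 372 / (3.15 * 1000) = 0.118095 m3
Vol water = 173 / 1000 = 0.173 m3
Vol sand = 726 / (2.65 * 1000) = 0.273962 m3
Vol gravel = 1062 / (2.70 * 1000) = 0.393333 m3
Total solid + water volume = 0.958391 m3
Air = (1 - 0.958391) * 100 = 4.16%

4.16


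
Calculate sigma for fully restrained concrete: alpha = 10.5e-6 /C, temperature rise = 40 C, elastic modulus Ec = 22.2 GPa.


sigma = alpha * dT * Ec
= 10.5e-6 * 40 * 22.2 * 1000
= 9.324 MPa

9.324


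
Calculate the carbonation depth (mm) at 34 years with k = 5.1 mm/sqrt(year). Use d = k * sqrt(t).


depth = k * sqrt(t)
= 5.1 * sqrt(34)
= 29.74 mm

29.74


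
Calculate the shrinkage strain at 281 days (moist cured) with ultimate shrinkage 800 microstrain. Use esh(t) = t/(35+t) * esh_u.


esh(281) = 281 / (35 + 281) * 800
= 281 / 316 * 800
= 711.4 microstrain

711.4


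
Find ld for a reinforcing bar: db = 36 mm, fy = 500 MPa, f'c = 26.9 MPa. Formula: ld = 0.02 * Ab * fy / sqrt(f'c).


Ab = pi * 36^2 / 4 = 1017.876 mm2
ld = 0.02 * 1017.876 * 500 / sqrt(26.9)
= 1962.5 mm

1962.5


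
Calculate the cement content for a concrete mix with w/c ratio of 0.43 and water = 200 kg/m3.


Cement = water / (w/c)
= 200 / 0.43
= 465.1 kg/m3

465.1


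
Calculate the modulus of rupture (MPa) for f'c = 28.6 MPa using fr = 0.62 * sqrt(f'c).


fr = 0.62 * sqrt(28.6)
= 3.316 MPa

3.316


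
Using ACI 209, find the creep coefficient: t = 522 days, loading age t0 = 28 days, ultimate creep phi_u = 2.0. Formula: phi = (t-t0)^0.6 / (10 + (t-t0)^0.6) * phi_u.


dt = 522 - 28 = 494
phi = 494^0.6 / (10 + 494^0.6) * 2.0
= 1.61

1.61


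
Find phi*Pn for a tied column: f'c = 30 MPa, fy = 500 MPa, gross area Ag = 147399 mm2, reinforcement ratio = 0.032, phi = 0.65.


Ast = rho * Ag = 0.032 * 147399 = 4716.768 mm2
phi*Pn = 0.65 * 0.80 * (0.85 * 30 * (147399 - 4716.768) + 500 * 4716.768) / 1000
= 3118.33 kN

3118.33


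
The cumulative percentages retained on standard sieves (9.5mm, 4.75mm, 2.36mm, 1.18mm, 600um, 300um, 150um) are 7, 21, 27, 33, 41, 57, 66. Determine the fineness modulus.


FM = sum(cumulative % retained) / 100
= 252 / 100
= 2.52

2.52


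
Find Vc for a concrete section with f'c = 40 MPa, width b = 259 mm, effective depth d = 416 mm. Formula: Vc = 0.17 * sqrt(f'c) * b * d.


Vc = 0.17 * sqrt(40) * 259 * 416 / 1000
= 115.84 kN

115.84


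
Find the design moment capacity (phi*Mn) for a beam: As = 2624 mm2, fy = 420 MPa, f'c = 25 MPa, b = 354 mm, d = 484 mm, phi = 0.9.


a = As * fy / (0.85 * f'c * b)
= 2624 * 420 / (0.85 * 25 * 354)
= 146.5045 mm
Mn = As * fy * (d - a/2) / 10^6
= 452.6769 kN-m
phi*Mn = 0.9 * 452.6769 = 407.41 kN-m

407.41


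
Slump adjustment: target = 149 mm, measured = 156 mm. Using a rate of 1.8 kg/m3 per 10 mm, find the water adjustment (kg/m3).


Difference = 149 - 156 = -7 mm
Water adjustment = -7 * 1.8 / 10 = -1.3 kg/m3

-1.3


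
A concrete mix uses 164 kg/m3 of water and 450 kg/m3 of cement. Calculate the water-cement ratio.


w/c = water / cement
w/c = 164 / 450 = 0.364

0.364


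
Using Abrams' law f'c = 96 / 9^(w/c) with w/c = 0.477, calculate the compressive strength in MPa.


f'c = 96 / 9^0.477
= 96 / 2.852
= 33.66 MPa

33.66


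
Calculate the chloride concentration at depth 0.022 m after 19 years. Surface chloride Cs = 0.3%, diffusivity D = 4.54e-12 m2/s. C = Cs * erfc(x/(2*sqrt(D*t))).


t_seconds = 19 * 365.25 * 24 * 3600 = 599594400.0 s
arg = 0.022 / (2 * sqrt(4.54e-12 * 599594400.0))
= 0.2108
erfc(0.2108) = 0.7656
C = 0.3 * 0.7656 = 0.2297%

0.2297


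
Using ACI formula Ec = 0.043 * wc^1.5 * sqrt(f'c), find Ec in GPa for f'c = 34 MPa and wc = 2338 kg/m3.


Ec = 0.043 * 2338^1.5 * sqrt(34) / 1000
= 28.34 GPa

28.34


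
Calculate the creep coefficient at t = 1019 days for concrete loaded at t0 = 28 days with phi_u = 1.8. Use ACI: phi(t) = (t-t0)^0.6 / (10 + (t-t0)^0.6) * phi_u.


dt = 1019 - 28 = 991
phi = 991^0.6 / (10 + 991^0.6) * 1.8
= 1.553

1.553


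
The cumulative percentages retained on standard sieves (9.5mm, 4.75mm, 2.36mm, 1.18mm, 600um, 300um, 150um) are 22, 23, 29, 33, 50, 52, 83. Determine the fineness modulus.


FM = sum(cumulative % retained) / 100
= 292 / 100
= 2.92

2.92


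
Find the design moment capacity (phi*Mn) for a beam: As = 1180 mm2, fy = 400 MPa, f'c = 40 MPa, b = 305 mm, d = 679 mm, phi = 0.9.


a = As * fy / (0.85 * f'c * b)
= 1180 * 400 / (0.85 * 40 * 305)
= 45.5159 mm
Mn = As * fy * (d - a/2) / 10^6
= 309.7462 kN-m
phi*Mn = 0.9 * 309.7462 = 278.77 kN-m

278.77


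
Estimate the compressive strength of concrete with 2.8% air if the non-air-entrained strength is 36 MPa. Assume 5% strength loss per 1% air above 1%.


Strength loss = (2.8 - 1) * 5 = 9.0%
f'c = 36 * (1 - 9.0/100)
= 32.76 MPa

32.76


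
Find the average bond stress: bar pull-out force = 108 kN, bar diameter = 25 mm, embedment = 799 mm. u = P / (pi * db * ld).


u = P / (pi * db * ld)
= 108 * 1000 / (pi * 25 * 799)
= 1.721 MPa

1.721


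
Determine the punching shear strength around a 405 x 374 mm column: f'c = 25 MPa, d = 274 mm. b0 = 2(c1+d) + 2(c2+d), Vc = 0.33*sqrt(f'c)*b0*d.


b0 = 2*(405 + 274) + 2*(374 + 274) = 2654 mm
Vc = 0.33 * sqrt(25) * 2654 * 274 / 1000
= 1199.87 kN

1199.87


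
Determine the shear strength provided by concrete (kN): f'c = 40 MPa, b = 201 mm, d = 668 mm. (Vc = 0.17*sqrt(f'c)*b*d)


Vc = 0.17 * sqrt(40) * 201 * 668 / 1000
= 144.36 kN

144.36


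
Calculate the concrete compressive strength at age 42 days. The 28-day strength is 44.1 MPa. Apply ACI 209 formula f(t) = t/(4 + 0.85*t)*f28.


f(42) = 42 / (4 + 0.85 * 42) * 44.1
= 42 / 39.7 * 44.1
= 46.65 MPa

46.65


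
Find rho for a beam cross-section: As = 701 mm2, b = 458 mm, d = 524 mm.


rho = As / (b * d)
= 701 / (458 * 524)
= 0.0029

0.0029


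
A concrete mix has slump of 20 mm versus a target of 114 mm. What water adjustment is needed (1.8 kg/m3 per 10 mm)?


Difference = 114 - 20 = 94 mm
Water adjustment = 94 * 1.8 / 10 = 16.9 kg/m3

16.9


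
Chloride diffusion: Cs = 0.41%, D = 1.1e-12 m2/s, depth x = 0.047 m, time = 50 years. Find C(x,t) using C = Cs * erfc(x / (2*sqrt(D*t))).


t_seconds = 50 * 365.25 * 24 * 3600 = 1577880000.0 s
arg = 0.047 / (2 * sqrt(1.1e-12 * 1577880000.0))
= 0.5641
erfc(0.5641) = 0.425
C = 0.41 * 0.425 = 0.1743%

0.1743


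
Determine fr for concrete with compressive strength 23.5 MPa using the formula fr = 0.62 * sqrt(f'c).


fr = 0.62 * sqrt(23.5)
= 3.006 MPa

3.006


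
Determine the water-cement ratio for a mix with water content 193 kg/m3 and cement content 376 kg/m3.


w/c = water / cement
w/c = 193 / 376 = 0.513

0.513


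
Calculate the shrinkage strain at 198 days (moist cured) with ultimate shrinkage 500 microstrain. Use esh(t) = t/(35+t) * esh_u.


esh(198) = 198 / (35 + 198) * 500
= 198 / 233 * 500
= 424.9 microstrain

424.9


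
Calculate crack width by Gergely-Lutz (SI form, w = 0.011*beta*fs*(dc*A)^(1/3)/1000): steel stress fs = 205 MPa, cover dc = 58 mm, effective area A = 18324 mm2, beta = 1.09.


w = 0.011 * beta * fs * (dc * A)^(1/3) / 1000
= 0.011 * 1.09 * 205 * (58 * 18324)^(1/3) / 1000
= 0.251 mm

0.251


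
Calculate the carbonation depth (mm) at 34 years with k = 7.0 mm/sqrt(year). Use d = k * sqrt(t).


depth = k * sqrt(t)
= 7.0 * sqrt(34)
= 40.82 mm

40.82


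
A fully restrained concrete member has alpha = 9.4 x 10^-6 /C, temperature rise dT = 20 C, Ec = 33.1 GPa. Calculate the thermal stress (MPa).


sigma = alpha * dT * Ec
= 9.4e-6 * 20 * 33.1 * 1000
= 6.223 MPa

6.223


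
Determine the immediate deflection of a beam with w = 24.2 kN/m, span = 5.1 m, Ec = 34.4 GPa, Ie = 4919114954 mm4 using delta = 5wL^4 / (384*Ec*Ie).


Convert: L = 5.1 m = 5100 mm, Ec = 34.4 GPa = 34400 MPa
delta = 5 * 24.2 * 5100^4 / (384 * 34400 * 4919114954)
= 1.26 mm

1.26


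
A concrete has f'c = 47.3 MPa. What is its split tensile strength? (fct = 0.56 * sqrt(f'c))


fct = 0.56 * sqrt(47.3)
= 0.56 * 6.877
= 3.851 MPa

3.851


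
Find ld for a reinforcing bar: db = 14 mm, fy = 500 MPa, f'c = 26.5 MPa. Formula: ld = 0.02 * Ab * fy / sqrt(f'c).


Ab = pi * 14^2 / 4 = 153.938 mm2
ld = 0.02 * 153.938 * 500 / sqrt(26.5)
= 299.0 mm

299.0


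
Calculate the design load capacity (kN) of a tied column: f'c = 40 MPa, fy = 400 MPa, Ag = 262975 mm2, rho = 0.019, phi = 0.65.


Ast = rho * Ag = 0.019 * 262975 = 4996.525 mm2
phi*Pn = 0.65 * 0.80 * (0.85 * 40 * (262975 - 4996.525) + 400 * 4996.525) / 1000
= 5600.34 kN

5600.34


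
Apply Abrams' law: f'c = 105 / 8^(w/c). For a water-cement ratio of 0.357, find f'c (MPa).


f'c = 105 / 8^0.357
= 105 / 2.101
= 49.98 MPa

49.98


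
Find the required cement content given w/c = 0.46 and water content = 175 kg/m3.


Cement = water / (w/c)
= 175 / 0.46
= 380.4 kg/m3

380.4


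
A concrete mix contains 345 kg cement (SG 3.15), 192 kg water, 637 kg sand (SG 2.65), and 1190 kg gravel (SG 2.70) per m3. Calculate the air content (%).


Vol cement = 345 / (3.15 * 1000) = 0.109524 m3
Vol water = 192 / 1000 = 0.192 m3
Vol sand = 637 / (2.65 * 1000) = 0.240377 m3
Vol gravel = 1190 / (2.70 * 1000) = 0.440741 m3
Total solid + water volume = 0.982642 m3
Air = (1 - 0.982642) * 100 = 1.74%

1.74


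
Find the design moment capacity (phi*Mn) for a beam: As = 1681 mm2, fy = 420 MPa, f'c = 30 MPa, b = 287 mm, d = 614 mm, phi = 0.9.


a = As * fy / (0.85 * f'c * b)
= 1681 * 420 / (0.85 * 30 * 287)
= 96.4706 mm
Mn = As * fy * (d - a/2) / 10^6
= 399.4412 kN-m
phi*Mn = 0.9 * 399.4412 = 359.5 kN-m

359.5


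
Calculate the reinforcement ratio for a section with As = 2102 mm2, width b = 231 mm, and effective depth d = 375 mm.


rho = As / (b * d)
= 2102 / (231 * 375)
= 0.0243

0.0243


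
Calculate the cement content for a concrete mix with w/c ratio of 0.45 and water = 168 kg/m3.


Cement = water / (w/c)
= 168 / 0.45
= 373.3 kg/m3

373.3


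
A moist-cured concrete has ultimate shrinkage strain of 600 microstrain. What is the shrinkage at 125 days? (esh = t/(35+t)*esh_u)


esh(125) = 125 / (35 + 125) * 600
= 125 / 160 * 600
= 468.8 microstrain

468.8


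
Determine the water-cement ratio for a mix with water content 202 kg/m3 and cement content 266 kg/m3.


w/c = water / cement
w/c = 202 / 266 = 0.759

0.759


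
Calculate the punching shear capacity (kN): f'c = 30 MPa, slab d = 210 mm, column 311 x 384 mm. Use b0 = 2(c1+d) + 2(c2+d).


b0 = 2*(311 + 210) + 2*(384 + 210) = 2230 mm
Vc = 0.33 * sqrt(30) * 2230 * 210 / 1000
= 846.44 kN

846.44


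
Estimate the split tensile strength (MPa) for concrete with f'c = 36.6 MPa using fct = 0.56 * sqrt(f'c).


fct = 0.56 * sqrt(36.6)
= 0.56 * 6.05
= 3.388 MPa

3.388


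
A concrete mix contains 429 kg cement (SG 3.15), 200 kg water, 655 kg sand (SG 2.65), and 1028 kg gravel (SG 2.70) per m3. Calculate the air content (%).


Vol cement = 429 / (3.15 * 1000) = 0.13619 m3
Vol water = 200 / 1000 = 0.2 m3
Vol sand = 655 / (2.65 * 1000) = 0.24717 m3
Vol gravel = 1028 / (2.70 * 1000) = 0.380741 m3
Total solid + water volume = 0.964101 m3
Air = (1 - 0.964101) * 100 = 3.59%

3.59


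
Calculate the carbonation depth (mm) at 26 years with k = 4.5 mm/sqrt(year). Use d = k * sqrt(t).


depth = k * sqrt(t)
= 4.5 * sqrt(26)
= 22.95 mm

22.95


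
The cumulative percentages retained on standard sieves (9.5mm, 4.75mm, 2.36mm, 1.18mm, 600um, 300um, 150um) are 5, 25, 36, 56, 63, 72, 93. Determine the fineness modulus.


FM = sum(cumulative % retained) / 100
= 350 / 100
= 3.5

3.5


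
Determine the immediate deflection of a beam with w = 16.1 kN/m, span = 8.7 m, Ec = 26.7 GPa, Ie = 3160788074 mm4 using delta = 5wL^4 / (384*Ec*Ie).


Convert: L = 8.7 m = 8700 mm, Ec = 26.7 GPa = 26700 MPa
delta = 5 * 16.1 * 8700^4 / (384 * 26700 * 3160788074)
= 14.23 mm

14.23


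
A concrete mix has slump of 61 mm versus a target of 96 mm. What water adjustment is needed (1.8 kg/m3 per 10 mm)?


Difference = 96 - 61 = 35 mm
Water adjustment = 35 * 1.8 / 10 = 6.3 kg/m3

6.3


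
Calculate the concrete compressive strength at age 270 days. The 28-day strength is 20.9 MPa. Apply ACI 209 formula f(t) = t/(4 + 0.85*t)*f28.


f(270) = 270 / (4 + 0.85 * 270) * 20.9
= 270 / 233.5 * 20.9
= 24.17 MPa

24.17


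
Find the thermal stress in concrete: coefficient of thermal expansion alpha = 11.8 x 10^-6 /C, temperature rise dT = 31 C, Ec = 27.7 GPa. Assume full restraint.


sigma = alpha * dT * Ec
= 11.8e-6 * 31 * 27.7 * 1000
= 10.133 MPa

10.133


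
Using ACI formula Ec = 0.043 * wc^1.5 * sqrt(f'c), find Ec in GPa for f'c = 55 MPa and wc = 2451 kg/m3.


Ec = 0.043 * 2451^1.5 * sqrt(55) / 1000
= 38.7 GPa

38.7


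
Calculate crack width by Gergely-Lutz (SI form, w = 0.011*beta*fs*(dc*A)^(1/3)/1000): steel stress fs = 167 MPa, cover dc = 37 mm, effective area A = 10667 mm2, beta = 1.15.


w = 0.011 * beta * fs * (dc * A)^(1/3) / 1000
= 0.011 * 1.15 * 167 * (37 * 10667)^(1/3) / 1000
= 0.155 mm

0.155


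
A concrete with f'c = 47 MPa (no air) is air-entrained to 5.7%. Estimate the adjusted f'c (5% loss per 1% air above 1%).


Strength loss = (5.7 - 1) * 5 = 23.5%
f'c = 47 * (1 - 23.5/100)
= 35.95 MPa

35.95


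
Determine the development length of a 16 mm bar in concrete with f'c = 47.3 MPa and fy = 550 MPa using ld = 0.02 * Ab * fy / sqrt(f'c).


Ab = pi * 16^2 / 4 = 201.062 mm2
ld = 0.02 * 201.062 * 550 / sqrt(47.3)
= 321.6 mm

321.6


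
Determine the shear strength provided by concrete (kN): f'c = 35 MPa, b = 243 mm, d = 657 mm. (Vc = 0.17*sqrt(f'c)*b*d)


Vc = 0.17 * sqrt(35) * 243 * 657 / 1000
= 160.57 kN

160.57


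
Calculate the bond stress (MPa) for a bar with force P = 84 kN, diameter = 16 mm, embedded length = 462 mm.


u = P / (pi * db * ld)
= 84 * 1000 / (pi * 16 * 462)
= 3.617 MPa

3.617


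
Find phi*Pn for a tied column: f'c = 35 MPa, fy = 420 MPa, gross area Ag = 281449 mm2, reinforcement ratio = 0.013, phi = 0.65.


Ast = rho * Ag = 0.013 * 281449 = 3658.837 mm2
phi*Pn = 0.65 * 0.80 * (0.85 * 35 * (281449 - 3658.837) + 420 * 3658.837) / 1000
= 5096.5 kN

5096.5


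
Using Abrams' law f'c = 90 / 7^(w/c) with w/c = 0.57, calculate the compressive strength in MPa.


f'c = 90 / 7^0.57
= 90 / 3.032
= 29.68 MPa

29.68


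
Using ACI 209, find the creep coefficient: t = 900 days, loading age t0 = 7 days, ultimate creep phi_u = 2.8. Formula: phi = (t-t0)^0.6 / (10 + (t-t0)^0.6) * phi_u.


dt = 900 - 7 = 893
phi = 893^0.6 / (10 + 893^0.6) * 2.8
= 2.394

2.394


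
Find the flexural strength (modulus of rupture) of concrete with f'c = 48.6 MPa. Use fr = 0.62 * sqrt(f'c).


fr = 0.62 * sqrt(48.6)
= 4.322 MPa

4.322


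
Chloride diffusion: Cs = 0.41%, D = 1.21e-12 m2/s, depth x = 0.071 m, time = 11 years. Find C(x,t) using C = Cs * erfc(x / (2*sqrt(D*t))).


t_seconds = 11 * 365.25 * 24 * 3600 = 347133600.0 s
arg = 0.071 / (2 * sqrt(1.21e-12 * 347133600.0))
= 1.7322
erfc(1.7322) = 0.0143
C = 0.41 * 0.0143 = 0.0059%

0.0059


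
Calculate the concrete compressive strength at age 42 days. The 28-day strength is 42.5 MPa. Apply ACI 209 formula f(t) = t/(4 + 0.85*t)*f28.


f(42) = 42 / (4 + 0.85 * 42) * 42.5
= 42 / 39.7 * 42.5
= 44.96 MPa

44.96


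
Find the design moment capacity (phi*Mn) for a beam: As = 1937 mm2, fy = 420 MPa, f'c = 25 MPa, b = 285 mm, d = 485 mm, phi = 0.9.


a = As * fy / (0.85 * f'c * b)
= 1937 * 420 / (0.85 * 25 * 285)
= 134.3307 mm
Mn = As * fy * (d - a/2) / 10^6
= 339.9252 kN-m
phi*Mn = 0.9 * 339.9252 = 305.93 kN-m

305.93


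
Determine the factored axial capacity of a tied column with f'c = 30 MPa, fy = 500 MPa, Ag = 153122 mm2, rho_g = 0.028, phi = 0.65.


Ast = rho * Ag = 0.028 * 153122 = 4287.416 mm2
phi*Pn = 0.65 * 0.80 * (0.85 * 30 * (153122 - 4287.416) + 500 * 4287.416) / 1000
= 3088.27 kN

3088.27


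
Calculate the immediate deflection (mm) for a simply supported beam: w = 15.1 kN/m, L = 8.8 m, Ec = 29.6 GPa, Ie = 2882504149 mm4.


Convert: L = 8.8 m = 8800 mm, Ec = 29.6 GPa = 29600 MPa
delta = 5 * 15.1 * 8800^4 / (384 * 29600 * 2882504149)
= 13.82 mm

13.82


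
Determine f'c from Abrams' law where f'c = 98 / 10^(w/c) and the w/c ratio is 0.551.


f'c = 98 / 10^0.551
= 98 / 3.556
= 27.56 MPa

27.56


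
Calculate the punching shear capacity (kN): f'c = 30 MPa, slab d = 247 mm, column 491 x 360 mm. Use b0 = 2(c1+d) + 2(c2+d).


b0 = 2*(491 + 247) + 2*(360 + 247) = 2690 mm
Vc = 0.33 * sqrt(30) * 2690 * 247 / 1000
= 1200.95 kN

1200.95


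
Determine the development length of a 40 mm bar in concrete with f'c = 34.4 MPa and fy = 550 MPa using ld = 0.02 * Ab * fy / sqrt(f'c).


Ab = pi * 40^2 / 4 = 1256.637 mm2
ld = 0.02 * 1256.637 * 550 / sqrt(34.4)
= 2356.8 mm

2356.8


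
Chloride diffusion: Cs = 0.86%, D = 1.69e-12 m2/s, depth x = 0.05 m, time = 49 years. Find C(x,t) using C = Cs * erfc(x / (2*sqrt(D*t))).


t_seconds = 49 * 365.25 * 24 * 3600 = 1546322400.0 s
arg = 0.05 / (2 * sqrt(1.69e-12 * 1546322400.0))
= 0.489
erfc(0.489) = 0.4892
C = 0.86 * 0.4892 = 0.4207%

0.4207


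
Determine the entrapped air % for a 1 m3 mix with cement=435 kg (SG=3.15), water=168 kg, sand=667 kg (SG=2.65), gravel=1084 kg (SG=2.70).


Vol cement = 435 / (3.15 * 1000) = 0.138095 m3
Vol water = 168 / 1000 = 0.168 m3
Vol sand = 667 / (2.65 * 1000) = 0.251698 m3
Vol gravel = 1084 / (2.70 * 1000) = 0.401481 m3
Total solid + water volume = 0.959275 m3
Air = (1 - 0.959275) * 100 = 4.07%

4.07


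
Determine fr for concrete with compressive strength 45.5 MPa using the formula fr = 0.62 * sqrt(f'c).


fr = 0.62 * sqrt(45.5)
= 4.182 MPa

4.182


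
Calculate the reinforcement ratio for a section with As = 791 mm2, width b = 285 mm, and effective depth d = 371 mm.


rho = As / (b * d)
= 791 / (285 * 371)
= 0.0075

0.0075


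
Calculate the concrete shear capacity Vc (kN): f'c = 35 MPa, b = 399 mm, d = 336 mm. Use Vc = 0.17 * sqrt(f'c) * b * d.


Vc = 0.17 * sqrt(35) * 399 * 336 / 1000
= 134.83 kN

134.83


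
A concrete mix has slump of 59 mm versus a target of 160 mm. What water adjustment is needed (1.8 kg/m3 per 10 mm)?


Difference = 160 - 59 = 101 mm
Water adjustment = 101 * 1.8 / 10 = 18.2 kg/m3

18.2


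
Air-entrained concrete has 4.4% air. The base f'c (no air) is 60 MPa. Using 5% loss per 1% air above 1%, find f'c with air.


Strength loss = (4.4 - 1) * 5 = 17.0%
f'c = 60 * (1 - 17.0/100)
= 49.8 MPa

49.8


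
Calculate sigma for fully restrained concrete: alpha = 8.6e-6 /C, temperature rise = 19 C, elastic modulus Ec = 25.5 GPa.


sigma = alpha * dT * Ec
= 8.6e-6 * 19 * 25.5 * 1000
= 4.167 MPa

4.167


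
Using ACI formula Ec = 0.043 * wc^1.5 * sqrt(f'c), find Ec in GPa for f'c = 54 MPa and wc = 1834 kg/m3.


Ec = 0.043 * 1834^1.5 * sqrt(54) / 1000
= 24.82 GPa

24.82


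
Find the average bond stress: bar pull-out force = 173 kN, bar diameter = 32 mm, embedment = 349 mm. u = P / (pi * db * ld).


u = P / (pi * db * ld)
= 173 * 1000 / (pi * 32 * 349)
= 4.931 MPa

4.931


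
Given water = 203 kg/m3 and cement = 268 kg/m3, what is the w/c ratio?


w/c = water / cement
w/c = 203 / 268 = 0.757

0.757


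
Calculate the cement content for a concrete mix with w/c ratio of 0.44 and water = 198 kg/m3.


Cement = water / (w/c)
= 198 / 0.44
= 450.0 kg/m3

450.0


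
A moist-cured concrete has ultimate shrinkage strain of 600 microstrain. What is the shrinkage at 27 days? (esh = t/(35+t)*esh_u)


esh(27) = 27 / (35 + 27) * 600
= 27 / 62 * 600
= 261.3 microstrain

261.3


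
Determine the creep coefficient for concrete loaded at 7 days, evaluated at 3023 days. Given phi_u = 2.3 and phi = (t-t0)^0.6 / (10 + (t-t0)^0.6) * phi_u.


dt = 3023 - 7 = 3016
phi = 3016^0.6 / (10 + 3016^0.6) * 2.3
= 2.126

2.126


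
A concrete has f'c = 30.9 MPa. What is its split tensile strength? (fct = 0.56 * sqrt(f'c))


fct = 0.56 * sqrt(30.9)
= 0.56 * 5.559
= 3.113 MPa

3.113


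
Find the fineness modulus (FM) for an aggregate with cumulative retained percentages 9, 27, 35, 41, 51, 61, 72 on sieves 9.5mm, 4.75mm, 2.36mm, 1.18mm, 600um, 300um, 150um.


FM = sum(cumulative % retained) / 100
= 296 / 100
= 2.96

2.96


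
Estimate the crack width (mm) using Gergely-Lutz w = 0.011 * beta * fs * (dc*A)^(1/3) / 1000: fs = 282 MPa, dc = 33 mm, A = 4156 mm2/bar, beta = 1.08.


w = 0.011 * beta * fs * (dc * A)^(1/3) / 1000
= 0.011 * 1.08 * 282 * (33 * 4156)^(1/3) / 1000
= 0.173 mm

0.173


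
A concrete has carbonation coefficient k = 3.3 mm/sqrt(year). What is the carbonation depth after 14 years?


depth = k * sqrt(t)
= 3.3 * sqrt(14)
= 12.35 mm

12.35


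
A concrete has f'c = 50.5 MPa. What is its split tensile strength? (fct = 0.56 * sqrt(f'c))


fct = 0.56 * sqrt(50.5)
= 0.56 * 7.106
= 3.98 MPa

3.98


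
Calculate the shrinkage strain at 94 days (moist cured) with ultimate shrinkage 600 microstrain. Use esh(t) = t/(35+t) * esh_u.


esh(94) = 94 / (35 + 94) * 600
= 94 / 129 * 600
= 437.2 microstrain

437.2


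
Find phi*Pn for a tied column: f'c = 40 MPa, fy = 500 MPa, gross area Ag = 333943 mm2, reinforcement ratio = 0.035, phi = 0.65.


Ast = rho * Ag = 0.035 * 333943 = 11688.005 mm2
phi*Pn = 0.65 * 0.80 * (0.85 * 40 * (333943 - 11688.005) + 500 * 11688.005) / 1000
= 8736.35 kN

8736.35


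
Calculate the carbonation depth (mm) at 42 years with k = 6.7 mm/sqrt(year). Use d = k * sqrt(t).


depth = k * sqrt(t)
= 6.7 * sqrt(42)
= 43.42 mm

43.42


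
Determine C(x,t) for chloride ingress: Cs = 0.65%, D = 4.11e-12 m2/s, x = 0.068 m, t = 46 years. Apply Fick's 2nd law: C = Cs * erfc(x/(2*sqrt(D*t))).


t_seconds = 46 * 365.25 * 24 * 3600 = 1451649600.0 s
arg = 0.068 / (2 * sqrt(4.11e-12 * 1451649600.0))
= 0.4402
erfc(0.4402) = 0.5336
C = 0.65 * 0.5336 = 0.3468%

0.3468


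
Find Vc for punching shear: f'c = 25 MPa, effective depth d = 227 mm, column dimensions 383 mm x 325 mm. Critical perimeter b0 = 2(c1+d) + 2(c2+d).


b0 = 2*(383 + 227) + 2*(325 + 227) = 2324 mm
Vc = 0.33 * sqrt(25) * 2324 * 227 / 1000
= 870.45 kN

870.45


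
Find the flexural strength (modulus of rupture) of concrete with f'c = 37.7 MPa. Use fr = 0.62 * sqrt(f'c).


fr = 0.62 * sqrt(37.7)
= 3.807 MPa

3.807


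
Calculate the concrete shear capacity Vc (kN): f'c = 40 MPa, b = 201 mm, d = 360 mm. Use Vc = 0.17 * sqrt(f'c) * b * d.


Vc = 0.17 * sqrt(40) * 201 * 360 / 1000
= 77.8 kN

77.8


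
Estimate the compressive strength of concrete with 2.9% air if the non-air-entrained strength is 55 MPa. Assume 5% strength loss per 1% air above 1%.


Strength loss = (2.9 - 1) * 5 = 9.5%
f'c = 55 * (1 - 9.5/100)
= 49.77 MPa

49.77


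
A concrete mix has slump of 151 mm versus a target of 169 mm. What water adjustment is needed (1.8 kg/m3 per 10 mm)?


Difference = 169 - 151 = 18 mm
Water adjustment = 18 * 1.8 / 10 = 3.2 kg/m3

3.2


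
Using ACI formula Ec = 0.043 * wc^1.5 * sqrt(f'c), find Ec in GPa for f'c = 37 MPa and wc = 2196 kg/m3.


Ec = 0.043 * 2196^1.5 * sqrt(37) / 1000
= 26.92 GPa

26.92


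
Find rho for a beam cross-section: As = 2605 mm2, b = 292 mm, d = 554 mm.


rho = As / (b * d)
= 2605 / (292 * 554)
= 0.0161

0.0161


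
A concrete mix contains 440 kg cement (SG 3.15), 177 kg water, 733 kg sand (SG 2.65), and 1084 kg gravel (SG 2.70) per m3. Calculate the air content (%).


Vol cement = 440 / (3.15 * 1000) = 0.139683 m3
Vol water = 177 / 1000 = 0.177 m3
Vol sand = 733 / (2.65 * 1000) = 0.276604 m3
Vol gravel = 1084 / (2.70 * 1000) = 0.401481 m3
Total solid + water volume = 0.994768 m3
Air = (1 - 0.994768) * 100 = 0.52%

0.52


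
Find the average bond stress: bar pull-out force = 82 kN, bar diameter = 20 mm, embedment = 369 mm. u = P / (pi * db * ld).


u = P / (pi * db * ld)
= 82 * 1000 / (pi * 20 * 369)
= 3.537 MPa

3.537


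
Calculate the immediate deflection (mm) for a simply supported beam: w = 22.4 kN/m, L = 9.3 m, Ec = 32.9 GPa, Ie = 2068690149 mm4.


Convert: L = 9.3 m = 9300 mm, Ec = 32.9 GPa = 32900 MPa
delta = 5 * 22.4 * 9300^4 / (384 * 32900 * 2068690149)
= 32.06 mm

32.06


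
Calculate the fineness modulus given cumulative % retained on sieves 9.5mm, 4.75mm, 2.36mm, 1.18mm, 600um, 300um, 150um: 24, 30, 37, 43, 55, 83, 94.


FM = sum(cumulative % retained) / 100
= 366 / 100
= 3.66

3.66


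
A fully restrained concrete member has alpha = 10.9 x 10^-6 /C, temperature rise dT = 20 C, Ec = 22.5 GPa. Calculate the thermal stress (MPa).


sigma = alpha * dT * Ec
= 10.9e-6 * 20 * 22.5 * 1000
= 4.905 MPa

4.905


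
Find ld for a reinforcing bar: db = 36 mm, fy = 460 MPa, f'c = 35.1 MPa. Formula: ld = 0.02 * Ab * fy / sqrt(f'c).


Ab = pi * 36^2 / 4 = 1017.876 mm2
ld = 0.02 * 1017.876 * 460 / sqrt(35.1)
= 1580.6 mm

1580.6


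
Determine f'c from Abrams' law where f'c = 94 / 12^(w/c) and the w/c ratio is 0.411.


f'c = 94 / 12^0.411
= 94 / 2.777
= 33.85 MPa

33.85


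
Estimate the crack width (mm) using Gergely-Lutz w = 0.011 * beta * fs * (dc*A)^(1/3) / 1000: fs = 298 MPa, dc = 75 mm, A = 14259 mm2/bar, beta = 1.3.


w = 0.011 * beta * fs * (dc * A)^(1/3) / 1000
= 0.011 * 1.3 * 298 * (75 * 14259)^(1/3) / 1000
= 0.436 mm

0.436


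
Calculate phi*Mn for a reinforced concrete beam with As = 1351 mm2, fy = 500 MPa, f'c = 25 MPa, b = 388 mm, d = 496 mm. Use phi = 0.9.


a = As * fy / (0.85 * f'c * b)
= 1351 * 500 / (0.85 * 25 * 388)
= 81.9284 mm
Mn = As * fy * (d - a/2) / 10^6
= 307.3767 kN-m
phi*Mn = 0.9 * 307.3767 = 276.64 kN-m

276.64


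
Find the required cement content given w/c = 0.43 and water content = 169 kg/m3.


Cement = water / (w/c)
= 169 / 0.43
= 393.0 kg/m3

393.0


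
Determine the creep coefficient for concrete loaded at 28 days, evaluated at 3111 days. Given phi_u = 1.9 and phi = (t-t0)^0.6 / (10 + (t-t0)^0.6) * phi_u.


dt = 3111 - 28 = 3083
phi = 3083^0.6 / (10 + 3083^0.6) * 1.9
= 1.758

1.758


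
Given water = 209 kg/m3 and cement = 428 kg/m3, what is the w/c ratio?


w/c = water / cement
w/c = 209 / 428 = 0.488

0.488


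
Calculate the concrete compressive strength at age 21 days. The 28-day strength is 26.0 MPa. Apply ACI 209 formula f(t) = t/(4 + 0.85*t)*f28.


f(21) = 21 / (4 + 0.85 * 21) * 26.0
= 21 / 21.85 * 26.0
= 24.99 MPa

24.99


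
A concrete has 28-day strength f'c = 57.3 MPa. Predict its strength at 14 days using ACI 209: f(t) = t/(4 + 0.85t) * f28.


f(14) = 14 / (4 + 0.85 * 14) * 57.3
= 14 / 15.9 * 57.3
= 50.45 MPa

50.45


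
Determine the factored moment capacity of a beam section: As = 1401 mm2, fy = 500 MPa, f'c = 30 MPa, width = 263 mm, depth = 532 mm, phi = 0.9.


a = As * fy / (0.85 * f'c * b)
= 1401 * 500 / (0.85 * 30 * 263)
= 104.4509 mm
Mn = As * fy * (d - a/2) / 10^6
= 336.0821 kN-m
phi*Mn = 0.9 * 336.0821 = 302.47 kN-m

302.47


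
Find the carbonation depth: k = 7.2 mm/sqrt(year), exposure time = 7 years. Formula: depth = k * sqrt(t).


depth = k * sqrt(t)
= 7.2 * sqrt(7)
= 19.05 mm

19.05


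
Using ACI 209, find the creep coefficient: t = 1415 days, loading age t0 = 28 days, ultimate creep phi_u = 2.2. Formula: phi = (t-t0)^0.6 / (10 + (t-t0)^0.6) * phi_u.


dt = 1415 - 28 = 1387
phi = 1387^0.6 / (10 + 1387^0.6) * 2.2
= 1.946

1.946


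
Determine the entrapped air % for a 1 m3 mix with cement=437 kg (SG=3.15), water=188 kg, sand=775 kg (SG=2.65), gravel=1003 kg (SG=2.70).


Vol cement = 437 / (3.15 * 1000) = 0.13873 m3
Vol water = 188 / 1000 = 0.188 m3
Vol sand = 775 / (2.65 * 1000) = 0.292453 m3
Vol gravel = 1003 / (2.70 * 1000) = 0.371481 m3
Total solid + water volume = 0.990664 m3
Air = (1 - 0.990664) * 100 = 0.93%

0.93


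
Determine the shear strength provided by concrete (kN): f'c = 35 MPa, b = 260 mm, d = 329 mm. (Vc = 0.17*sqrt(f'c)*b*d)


Vc = 0.17 * sqrt(35) * 260 * 329 / 1000
= 86.03 kN

86.03


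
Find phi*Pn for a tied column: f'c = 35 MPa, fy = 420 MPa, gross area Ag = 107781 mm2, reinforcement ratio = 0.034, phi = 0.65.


Ast = rho * Ag = 0.034 * 107781 = 3664.554 mm2
phi*Pn = 0.65 * 0.80 * (0.85 * 35 * (107781 - 3664.554) + 420 * 3664.554) / 1000
= 2411.02 kN

2411.02


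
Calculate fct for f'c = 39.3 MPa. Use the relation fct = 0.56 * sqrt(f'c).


fct = 0.56 * sqrt(39.3)
= 0.56 * 6.269
= 3.511 MPa

3.511


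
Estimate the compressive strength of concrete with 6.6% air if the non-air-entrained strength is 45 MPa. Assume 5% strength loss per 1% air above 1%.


Strength loss = (6.6 - 1) * 5 = 28.0%
f'c = 45 * (1 - 28.0/100)
= 32.4 MPa

32.4


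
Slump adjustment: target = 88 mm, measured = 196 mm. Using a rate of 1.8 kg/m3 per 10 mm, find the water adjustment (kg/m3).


Difference = 88 - 196 = -108 mm
Water adjustment = -108 * 1.8 / 10 = -19.4 kg/m3

-19.4


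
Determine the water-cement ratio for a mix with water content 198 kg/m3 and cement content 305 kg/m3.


w/c = water / cement
w/c = 198 / 305 = 0.649

0.649


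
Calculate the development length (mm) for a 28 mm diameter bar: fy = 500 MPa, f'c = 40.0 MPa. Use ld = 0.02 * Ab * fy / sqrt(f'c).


Ab = pi * 28^2 / 4 = 615.752 mm2
ld = 0.02 * 615.752 * 500 / sqrt(40.0)
= 973.6 mm

973.6


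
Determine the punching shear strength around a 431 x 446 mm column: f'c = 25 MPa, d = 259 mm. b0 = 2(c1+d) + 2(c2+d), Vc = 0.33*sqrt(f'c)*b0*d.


b0 = 2*(431 + 259) + 2*(446 + 259) = 2790 mm
Vc = 0.33 * sqrt(25) * 2790 * 259 / 1000
= 1192.31 kN

1192.31


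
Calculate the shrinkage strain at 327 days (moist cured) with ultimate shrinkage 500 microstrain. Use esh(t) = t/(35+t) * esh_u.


esh(327) = 327 / (35 + 327) * 500
= 327 / 362 * 500
= 451.7 microstrain

451.7


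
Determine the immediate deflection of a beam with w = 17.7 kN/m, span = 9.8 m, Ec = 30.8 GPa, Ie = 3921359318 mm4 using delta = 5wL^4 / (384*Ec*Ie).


Convert: L = 9.8 m = 9800 mm, Ec = 30.8 GPa = 30800 MPa
delta = 5 * 17.7 * 9800^4 / (384 * 30800 * 3921359318)
= 17.6 mm

17.6


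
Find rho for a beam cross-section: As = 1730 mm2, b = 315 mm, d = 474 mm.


rho = As / (b * d)
= 1730 / (315 * 474)
= 0.0116

0.0116


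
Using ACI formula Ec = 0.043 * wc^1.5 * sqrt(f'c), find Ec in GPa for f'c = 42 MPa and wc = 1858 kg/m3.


Ec = 0.043 * 1858^1.5 * sqrt(42) / 1000
= 22.32 GPa

22.32


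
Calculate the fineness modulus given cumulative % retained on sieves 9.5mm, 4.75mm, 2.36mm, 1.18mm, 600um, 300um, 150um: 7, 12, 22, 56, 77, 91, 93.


FM = sum(cumulative % retained) / 100
= 358 / 100
= 3.58

3.58


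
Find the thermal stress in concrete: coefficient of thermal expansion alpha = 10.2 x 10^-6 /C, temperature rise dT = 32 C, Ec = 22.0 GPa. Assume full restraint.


sigma = alpha * dT * Ec
= 10.2e-6 * 32 * 22.0 * 1000
= 7.181 MPa

7.181


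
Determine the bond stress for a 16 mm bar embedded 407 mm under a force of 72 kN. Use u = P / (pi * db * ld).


u = P / (pi * db * ld)
= 72 * 1000 / (pi * 16 * 407)
= 3.519 MPa

3.519


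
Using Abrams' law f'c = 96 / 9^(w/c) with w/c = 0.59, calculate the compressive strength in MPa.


f'c = 96 / 9^0.59
= 96 / 3.656
= 26.26 MPa

26.26


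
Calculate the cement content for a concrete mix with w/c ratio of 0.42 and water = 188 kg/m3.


Cement = water / (w/c)
= 188 / 0.42
= 447.6 kg/m3

447.6


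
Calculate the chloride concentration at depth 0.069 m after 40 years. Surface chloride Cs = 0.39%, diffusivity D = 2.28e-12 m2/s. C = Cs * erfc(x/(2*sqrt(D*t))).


t_seconds = 40 * 365.25 * 24 * 3600 = 1262304000.0 s
arg = 0.069 / (2 * sqrt(2.28e-12 * 1262304000.0))
= 0.6431
erfc(0.6431) = 0.3631
C = 0.39 * 0.3631 = 0.1416%

0.1416


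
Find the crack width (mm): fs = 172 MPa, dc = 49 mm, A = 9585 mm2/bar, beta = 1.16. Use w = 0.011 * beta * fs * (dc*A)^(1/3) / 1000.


w = 0.011 * beta * fs * (dc * A)^(1/3) / 1000
= 0.011 * 1.16 * 172 * (49 * 9585)^(1/3) / 1000
= 0.171 mm

0.171


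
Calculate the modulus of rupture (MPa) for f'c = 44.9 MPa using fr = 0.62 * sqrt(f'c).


fr = 0.62 * sqrt(44.9)
= 4.154 MPa

4.154


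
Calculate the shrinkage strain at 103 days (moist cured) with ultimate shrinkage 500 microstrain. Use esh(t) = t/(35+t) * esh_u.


esh(103) = 103 / (35 + 103) * 500
= 103 / 138 * 500
= 373.2 microstrain

373.2


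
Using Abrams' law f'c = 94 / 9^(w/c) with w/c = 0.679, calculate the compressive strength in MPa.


f'c = 94 / 9^0.679
= 94 / 4.446
= 21.14 MPa

21.14


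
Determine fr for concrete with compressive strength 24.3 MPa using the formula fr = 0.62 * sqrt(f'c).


fr = 0.62 * sqrt(24.3)
= 3.056 MPa

3.056


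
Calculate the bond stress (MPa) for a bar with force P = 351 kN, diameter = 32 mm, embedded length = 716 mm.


u = P / (pi * db * ld)
= 351 * 1000 / (pi * 32 * 716)
= 4.876 MPa

4.876


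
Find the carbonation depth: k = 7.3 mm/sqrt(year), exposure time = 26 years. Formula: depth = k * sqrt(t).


depth = k * sqrt(t)
= 7.3 * sqrt(26)
= 37.22 mm

37.22


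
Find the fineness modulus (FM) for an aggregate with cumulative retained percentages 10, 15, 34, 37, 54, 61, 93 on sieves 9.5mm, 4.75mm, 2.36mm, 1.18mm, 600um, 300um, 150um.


FM = sum(cumulative % retained) / 100
= 304 / 100
= 3.04

3.04


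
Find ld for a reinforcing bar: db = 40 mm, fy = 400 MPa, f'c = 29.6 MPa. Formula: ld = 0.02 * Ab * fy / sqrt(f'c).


Ab = pi * 40^2 / 4 = 1256.637 mm2
ld = 0.02 * 1256.637 * 400 / sqrt(29.6)
= 1847.8 mm

1847.8


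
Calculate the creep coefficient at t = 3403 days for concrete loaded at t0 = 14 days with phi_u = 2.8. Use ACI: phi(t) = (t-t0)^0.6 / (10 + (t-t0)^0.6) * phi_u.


dt = 3403 - 14 = 3389
phi = 3389^0.6 / (10 + 3389^0.6) * 2.8
= 2.602

2.602


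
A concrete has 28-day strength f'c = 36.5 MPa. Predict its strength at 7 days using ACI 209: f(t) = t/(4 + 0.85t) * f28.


f(7) = 7 / (4 + 0.85 * 7) * 36.5
= 7 / 9.95 * 36.5
= 25.68 MPa

25.68


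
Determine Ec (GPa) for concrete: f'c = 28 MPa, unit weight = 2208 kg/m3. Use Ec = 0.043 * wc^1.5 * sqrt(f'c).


Ec = 0.043 * 2208^1.5 * sqrt(28) / 1000
= 23.61 GPa

23.61


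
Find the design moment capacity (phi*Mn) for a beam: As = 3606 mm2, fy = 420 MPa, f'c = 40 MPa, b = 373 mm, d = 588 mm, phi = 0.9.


a = As * fy / (0.85 * f'c * b)
= 3606 * 420 / (0.85 * 40 * 373)
= 119.4228 mm
Mn = As * fy * (d - a/2) / 10^6
= 800.1036 kN-m
phi*Mn = 0.9 * 800.1036 = 720.09 kN-m

720.09


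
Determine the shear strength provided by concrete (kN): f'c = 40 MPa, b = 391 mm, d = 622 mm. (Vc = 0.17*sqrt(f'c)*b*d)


Vc = 0.17 * sqrt(40) * 391 * 622 / 1000
= 261.48 kN

261.48


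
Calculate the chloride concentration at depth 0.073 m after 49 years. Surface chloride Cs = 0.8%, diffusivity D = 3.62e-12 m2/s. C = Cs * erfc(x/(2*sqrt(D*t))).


t_seconds = 49 * 365.25 * 24 * 3600 = 1546322400.0 s
arg = 0.073 / (2 * sqrt(3.62e-12 * 1546322400.0))
= 0.4879
erfc(0.4879) = 0.4902
C = 0.8 * 0.4902 = 0.3922%

0.3922


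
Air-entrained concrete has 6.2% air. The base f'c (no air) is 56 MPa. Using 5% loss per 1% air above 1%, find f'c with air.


Strength loss = (6.2 - 1) * 5 = 26.0%
f'c = 56 * (1 - 26.0/100)
= 41.44 MPa

41.44


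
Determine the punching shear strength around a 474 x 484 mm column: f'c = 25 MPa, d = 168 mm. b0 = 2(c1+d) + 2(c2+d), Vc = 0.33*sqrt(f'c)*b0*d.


b0 = 2*(474 + 168) + 2*(484 + 168) = 2588 mm
Vc = 0.33 * sqrt(25) * 2588 * 168 / 1000
= 717.39 kN

717.39


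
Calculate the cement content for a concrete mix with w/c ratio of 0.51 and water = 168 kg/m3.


Cement = water / (w/c)
= 168 / 0.51
= 329.4 kg/m3

329.4


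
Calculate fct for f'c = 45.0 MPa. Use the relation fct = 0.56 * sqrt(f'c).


fct = 0.56 * sqrt(45.0)
= 0.56 * 6.708
= 3.757 MPa

3.757


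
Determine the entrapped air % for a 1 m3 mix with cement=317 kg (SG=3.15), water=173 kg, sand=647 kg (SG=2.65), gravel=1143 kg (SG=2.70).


Vol cement = 317 / (3.15 * 1000) = 0.100635 m3
Vol water = 173 / 1000 = 0.173 m3
Vol sand = 647 / (2.65 * 1000) = 0.244151 m3
Vol gravel = 1143 / (2.70 * 1000) = 0.423333 m3
Total solid + water volume = 0.941119 m3
Air = (1 - 0.941119) * 100 = 5.89%

5.89


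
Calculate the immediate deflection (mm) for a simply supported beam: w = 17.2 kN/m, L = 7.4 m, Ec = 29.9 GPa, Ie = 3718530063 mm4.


Convert: L = 7.4 m = 7400 mm, Ec = 29.9 GPa = 29900 MPa
delta = 5 * 17.2 * 7400^4 / (384 * 29900 * 3718530063)
= 6.04 mm

6.04


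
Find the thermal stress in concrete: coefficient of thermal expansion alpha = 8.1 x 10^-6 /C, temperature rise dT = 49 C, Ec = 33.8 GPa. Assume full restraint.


sigma = alpha * dT * Ec
= 8.1e-6 * 49 * 33.8 * 1000
= 13.415 MPa

13.415


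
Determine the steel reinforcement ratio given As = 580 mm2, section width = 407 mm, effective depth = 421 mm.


rho = As / (b * d)
= 580 / (407 * 421)
= 0.0034

0.0034


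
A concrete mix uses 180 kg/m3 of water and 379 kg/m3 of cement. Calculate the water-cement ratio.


w/c = water / cement
w/c = 180 / 379 = 0.475

0.475


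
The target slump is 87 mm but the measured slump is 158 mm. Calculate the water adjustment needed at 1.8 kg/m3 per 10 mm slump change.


Difference = 87 - 158 = -71 mm
Water adjustment = -71 * 1.8 / 10 = -12.8 kg/m3

-12.8


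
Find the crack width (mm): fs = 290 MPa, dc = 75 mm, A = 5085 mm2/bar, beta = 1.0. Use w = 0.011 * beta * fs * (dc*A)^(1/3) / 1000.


w = 0.011 * beta * fs * (dc * A)^(1/3) / 1000
= 0.011 * 1.0 * 290 * (75 * 5085)^(1/3) / 1000
= 0.231 mm

0.231


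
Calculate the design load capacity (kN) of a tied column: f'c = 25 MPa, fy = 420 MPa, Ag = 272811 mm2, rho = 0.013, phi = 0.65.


Ast = rho * Ag = 0.013 * 272811 = 3546.543 mm2
phi*Pn = 0.65 * 0.80 * (0.85 * 25 * (272811 - 3546.543) + 420 * 3546.543) / 1000
= 3749.94 kN

3749.94
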